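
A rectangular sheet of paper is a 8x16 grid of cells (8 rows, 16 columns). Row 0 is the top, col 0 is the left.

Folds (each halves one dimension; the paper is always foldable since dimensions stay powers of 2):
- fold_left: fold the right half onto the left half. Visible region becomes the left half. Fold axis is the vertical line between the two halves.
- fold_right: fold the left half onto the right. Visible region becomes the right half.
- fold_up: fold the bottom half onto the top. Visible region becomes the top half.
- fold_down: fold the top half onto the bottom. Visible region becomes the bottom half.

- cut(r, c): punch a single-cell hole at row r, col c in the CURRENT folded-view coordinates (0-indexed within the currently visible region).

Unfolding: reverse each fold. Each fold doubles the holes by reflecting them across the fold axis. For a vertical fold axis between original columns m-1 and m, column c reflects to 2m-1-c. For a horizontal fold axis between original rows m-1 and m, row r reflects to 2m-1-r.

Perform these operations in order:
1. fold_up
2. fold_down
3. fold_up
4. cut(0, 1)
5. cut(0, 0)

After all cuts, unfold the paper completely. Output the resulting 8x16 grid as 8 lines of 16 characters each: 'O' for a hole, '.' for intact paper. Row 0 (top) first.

Answer: OO..............
OO..............
OO..............
OO..............
OO..............
OO..............
OO..............
OO..............

Derivation:
Op 1 fold_up: fold axis h@4; visible region now rows[0,4) x cols[0,16) = 4x16
Op 2 fold_down: fold axis h@2; visible region now rows[2,4) x cols[0,16) = 2x16
Op 3 fold_up: fold axis h@3; visible region now rows[2,3) x cols[0,16) = 1x16
Op 4 cut(0, 1): punch at orig (2,1); cuts so far [(2, 1)]; region rows[2,3) x cols[0,16) = 1x16
Op 5 cut(0, 0): punch at orig (2,0); cuts so far [(2, 0), (2, 1)]; region rows[2,3) x cols[0,16) = 1x16
Unfold 1 (reflect across h@3): 4 holes -> [(2, 0), (2, 1), (3, 0), (3, 1)]
Unfold 2 (reflect across h@2): 8 holes -> [(0, 0), (0, 1), (1, 0), (1, 1), (2, 0), (2, 1), (3, 0), (3, 1)]
Unfold 3 (reflect across h@4): 16 holes -> [(0, 0), (0, 1), (1, 0), (1, 1), (2, 0), (2, 1), (3, 0), (3, 1), (4, 0), (4, 1), (5, 0), (5, 1), (6, 0), (6, 1), (7, 0), (7, 1)]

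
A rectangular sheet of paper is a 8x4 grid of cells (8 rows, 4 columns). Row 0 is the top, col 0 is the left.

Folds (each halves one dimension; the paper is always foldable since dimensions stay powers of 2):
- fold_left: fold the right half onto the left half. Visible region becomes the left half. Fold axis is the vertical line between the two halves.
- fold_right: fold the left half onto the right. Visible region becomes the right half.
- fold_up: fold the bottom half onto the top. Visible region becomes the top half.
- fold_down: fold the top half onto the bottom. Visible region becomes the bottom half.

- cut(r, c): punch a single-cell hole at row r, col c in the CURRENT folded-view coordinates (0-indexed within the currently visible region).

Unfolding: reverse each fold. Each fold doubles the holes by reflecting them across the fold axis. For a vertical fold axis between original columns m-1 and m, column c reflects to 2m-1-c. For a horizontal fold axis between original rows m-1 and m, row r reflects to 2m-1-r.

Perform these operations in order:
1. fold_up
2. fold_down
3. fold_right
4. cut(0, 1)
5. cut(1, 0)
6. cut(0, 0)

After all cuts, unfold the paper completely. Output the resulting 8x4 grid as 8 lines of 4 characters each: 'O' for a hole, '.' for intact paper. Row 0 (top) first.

Answer: .OO.
OOOO
OOOO
.OO.
.OO.
OOOO
OOOO
.OO.

Derivation:
Op 1 fold_up: fold axis h@4; visible region now rows[0,4) x cols[0,4) = 4x4
Op 2 fold_down: fold axis h@2; visible region now rows[2,4) x cols[0,4) = 2x4
Op 3 fold_right: fold axis v@2; visible region now rows[2,4) x cols[2,4) = 2x2
Op 4 cut(0, 1): punch at orig (2,3); cuts so far [(2, 3)]; region rows[2,4) x cols[2,4) = 2x2
Op 5 cut(1, 0): punch at orig (3,2); cuts so far [(2, 3), (3, 2)]; region rows[2,4) x cols[2,4) = 2x2
Op 6 cut(0, 0): punch at orig (2,2); cuts so far [(2, 2), (2, 3), (3, 2)]; region rows[2,4) x cols[2,4) = 2x2
Unfold 1 (reflect across v@2): 6 holes -> [(2, 0), (2, 1), (2, 2), (2, 3), (3, 1), (3, 2)]
Unfold 2 (reflect across h@2): 12 holes -> [(0, 1), (0, 2), (1, 0), (1, 1), (1, 2), (1, 3), (2, 0), (2, 1), (2, 2), (2, 3), (3, 1), (3, 2)]
Unfold 3 (reflect across h@4): 24 holes -> [(0, 1), (0, 2), (1, 0), (1, 1), (1, 2), (1, 3), (2, 0), (2, 1), (2, 2), (2, 3), (3, 1), (3, 2), (4, 1), (4, 2), (5, 0), (5, 1), (5, 2), (5, 3), (6, 0), (6, 1), (6, 2), (6, 3), (7, 1), (7, 2)]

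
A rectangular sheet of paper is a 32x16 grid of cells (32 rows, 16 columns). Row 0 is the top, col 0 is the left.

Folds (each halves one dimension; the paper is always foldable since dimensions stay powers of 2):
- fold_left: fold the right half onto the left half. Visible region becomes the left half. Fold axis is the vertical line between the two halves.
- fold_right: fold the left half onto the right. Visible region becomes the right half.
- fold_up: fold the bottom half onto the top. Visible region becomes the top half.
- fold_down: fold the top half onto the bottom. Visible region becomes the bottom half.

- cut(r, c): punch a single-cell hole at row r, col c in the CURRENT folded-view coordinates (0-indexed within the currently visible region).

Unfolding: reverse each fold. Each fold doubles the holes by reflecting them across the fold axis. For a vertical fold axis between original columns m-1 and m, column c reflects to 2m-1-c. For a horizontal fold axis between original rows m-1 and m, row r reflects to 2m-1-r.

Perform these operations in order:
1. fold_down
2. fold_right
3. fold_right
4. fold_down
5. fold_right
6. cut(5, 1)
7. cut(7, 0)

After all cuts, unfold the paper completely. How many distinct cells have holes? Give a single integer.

Op 1 fold_down: fold axis h@16; visible region now rows[16,32) x cols[0,16) = 16x16
Op 2 fold_right: fold axis v@8; visible region now rows[16,32) x cols[8,16) = 16x8
Op 3 fold_right: fold axis v@12; visible region now rows[16,32) x cols[12,16) = 16x4
Op 4 fold_down: fold axis h@24; visible region now rows[24,32) x cols[12,16) = 8x4
Op 5 fold_right: fold axis v@14; visible region now rows[24,32) x cols[14,16) = 8x2
Op 6 cut(5, 1): punch at orig (29,15); cuts so far [(29, 15)]; region rows[24,32) x cols[14,16) = 8x2
Op 7 cut(7, 0): punch at orig (31,14); cuts so far [(29, 15), (31, 14)]; region rows[24,32) x cols[14,16) = 8x2
Unfold 1 (reflect across v@14): 4 holes -> [(29, 12), (29, 15), (31, 13), (31, 14)]
Unfold 2 (reflect across h@24): 8 holes -> [(16, 13), (16, 14), (18, 12), (18, 15), (29, 12), (29, 15), (31, 13), (31, 14)]
Unfold 3 (reflect across v@12): 16 holes -> [(16, 9), (16, 10), (16, 13), (16, 14), (18, 8), (18, 11), (18, 12), (18, 15), (29, 8), (29, 11), (29, 12), (29, 15), (31, 9), (31, 10), (31, 13), (31, 14)]
Unfold 4 (reflect across v@8): 32 holes -> [(16, 1), (16, 2), (16, 5), (16, 6), (16, 9), (16, 10), (16, 13), (16, 14), (18, 0), (18, 3), (18, 4), (18, 7), (18, 8), (18, 11), (18, 12), (18, 15), (29, 0), (29, 3), (29, 4), (29, 7), (29, 8), (29, 11), (29, 12), (29, 15), (31, 1), (31, 2), (31, 5), (31, 6), (31, 9), (31, 10), (31, 13), (31, 14)]
Unfold 5 (reflect across h@16): 64 holes -> [(0, 1), (0, 2), (0, 5), (0, 6), (0, 9), (0, 10), (0, 13), (0, 14), (2, 0), (2, 3), (2, 4), (2, 7), (2, 8), (2, 11), (2, 12), (2, 15), (13, 0), (13, 3), (13, 4), (13, 7), (13, 8), (13, 11), (13, 12), (13, 15), (15, 1), (15, 2), (15, 5), (15, 6), (15, 9), (15, 10), (15, 13), (15, 14), (16, 1), (16, 2), (16, 5), (16, 6), (16, 9), (16, 10), (16, 13), (16, 14), (18, 0), (18, 3), (18, 4), (18, 7), (18, 8), (18, 11), (18, 12), (18, 15), (29, 0), (29, 3), (29, 4), (29, 7), (29, 8), (29, 11), (29, 12), (29, 15), (31, 1), (31, 2), (31, 5), (31, 6), (31, 9), (31, 10), (31, 13), (31, 14)]

Answer: 64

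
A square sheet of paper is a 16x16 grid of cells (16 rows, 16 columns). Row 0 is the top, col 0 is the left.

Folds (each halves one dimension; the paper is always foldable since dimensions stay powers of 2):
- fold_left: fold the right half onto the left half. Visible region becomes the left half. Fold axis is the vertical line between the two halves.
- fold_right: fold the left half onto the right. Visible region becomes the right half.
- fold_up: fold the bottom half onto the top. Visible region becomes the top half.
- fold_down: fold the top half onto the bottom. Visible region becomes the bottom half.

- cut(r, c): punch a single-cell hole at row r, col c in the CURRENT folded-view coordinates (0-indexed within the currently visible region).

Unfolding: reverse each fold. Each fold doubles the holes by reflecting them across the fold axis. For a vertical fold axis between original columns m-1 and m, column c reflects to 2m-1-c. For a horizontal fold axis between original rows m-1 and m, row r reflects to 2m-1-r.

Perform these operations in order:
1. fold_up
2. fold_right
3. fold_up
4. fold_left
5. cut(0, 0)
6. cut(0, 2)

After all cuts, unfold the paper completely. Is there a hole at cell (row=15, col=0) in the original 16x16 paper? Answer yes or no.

Op 1 fold_up: fold axis h@8; visible region now rows[0,8) x cols[0,16) = 8x16
Op 2 fold_right: fold axis v@8; visible region now rows[0,8) x cols[8,16) = 8x8
Op 3 fold_up: fold axis h@4; visible region now rows[0,4) x cols[8,16) = 4x8
Op 4 fold_left: fold axis v@12; visible region now rows[0,4) x cols[8,12) = 4x4
Op 5 cut(0, 0): punch at orig (0,8); cuts so far [(0, 8)]; region rows[0,4) x cols[8,12) = 4x4
Op 6 cut(0, 2): punch at orig (0,10); cuts so far [(0, 8), (0, 10)]; region rows[0,4) x cols[8,12) = 4x4
Unfold 1 (reflect across v@12): 4 holes -> [(0, 8), (0, 10), (0, 13), (0, 15)]
Unfold 2 (reflect across h@4): 8 holes -> [(0, 8), (0, 10), (0, 13), (0, 15), (7, 8), (7, 10), (7, 13), (7, 15)]
Unfold 3 (reflect across v@8): 16 holes -> [(0, 0), (0, 2), (0, 5), (0, 7), (0, 8), (0, 10), (0, 13), (0, 15), (7, 0), (7, 2), (7, 5), (7, 7), (7, 8), (7, 10), (7, 13), (7, 15)]
Unfold 4 (reflect across h@8): 32 holes -> [(0, 0), (0, 2), (0, 5), (0, 7), (0, 8), (0, 10), (0, 13), (0, 15), (7, 0), (7, 2), (7, 5), (7, 7), (7, 8), (7, 10), (7, 13), (7, 15), (8, 0), (8, 2), (8, 5), (8, 7), (8, 8), (8, 10), (8, 13), (8, 15), (15, 0), (15, 2), (15, 5), (15, 7), (15, 8), (15, 10), (15, 13), (15, 15)]
Holes: [(0, 0), (0, 2), (0, 5), (0, 7), (0, 8), (0, 10), (0, 13), (0, 15), (7, 0), (7, 2), (7, 5), (7, 7), (7, 8), (7, 10), (7, 13), (7, 15), (8, 0), (8, 2), (8, 5), (8, 7), (8, 8), (8, 10), (8, 13), (8, 15), (15, 0), (15, 2), (15, 5), (15, 7), (15, 8), (15, 10), (15, 13), (15, 15)]

Answer: yes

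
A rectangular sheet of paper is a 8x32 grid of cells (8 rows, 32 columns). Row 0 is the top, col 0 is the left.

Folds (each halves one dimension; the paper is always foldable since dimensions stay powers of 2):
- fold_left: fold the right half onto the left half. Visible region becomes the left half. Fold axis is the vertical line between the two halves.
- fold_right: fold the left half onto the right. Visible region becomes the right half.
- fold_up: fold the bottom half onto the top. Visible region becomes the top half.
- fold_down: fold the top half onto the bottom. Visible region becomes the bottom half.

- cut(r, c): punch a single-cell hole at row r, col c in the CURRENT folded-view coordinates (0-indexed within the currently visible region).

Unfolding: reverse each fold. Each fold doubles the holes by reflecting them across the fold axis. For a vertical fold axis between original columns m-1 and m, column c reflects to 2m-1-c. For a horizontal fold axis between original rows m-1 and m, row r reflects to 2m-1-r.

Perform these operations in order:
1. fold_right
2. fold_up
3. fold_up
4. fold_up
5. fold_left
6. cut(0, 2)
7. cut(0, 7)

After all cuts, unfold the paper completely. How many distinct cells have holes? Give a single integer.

Op 1 fold_right: fold axis v@16; visible region now rows[0,8) x cols[16,32) = 8x16
Op 2 fold_up: fold axis h@4; visible region now rows[0,4) x cols[16,32) = 4x16
Op 3 fold_up: fold axis h@2; visible region now rows[0,2) x cols[16,32) = 2x16
Op 4 fold_up: fold axis h@1; visible region now rows[0,1) x cols[16,32) = 1x16
Op 5 fold_left: fold axis v@24; visible region now rows[0,1) x cols[16,24) = 1x8
Op 6 cut(0, 2): punch at orig (0,18); cuts so far [(0, 18)]; region rows[0,1) x cols[16,24) = 1x8
Op 7 cut(0, 7): punch at orig (0,23); cuts so far [(0, 18), (0, 23)]; region rows[0,1) x cols[16,24) = 1x8
Unfold 1 (reflect across v@24): 4 holes -> [(0, 18), (0, 23), (0, 24), (0, 29)]
Unfold 2 (reflect across h@1): 8 holes -> [(0, 18), (0, 23), (0, 24), (0, 29), (1, 18), (1, 23), (1, 24), (1, 29)]
Unfold 3 (reflect across h@2): 16 holes -> [(0, 18), (0, 23), (0, 24), (0, 29), (1, 18), (1, 23), (1, 24), (1, 29), (2, 18), (2, 23), (2, 24), (2, 29), (3, 18), (3, 23), (3, 24), (3, 29)]
Unfold 4 (reflect across h@4): 32 holes -> [(0, 18), (0, 23), (0, 24), (0, 29), (1, 18), (1, 23), (1, 24), (1, 29), (2, 18), (2, 23), (2, 24), (2, 29), (3, 18), (3, 23), (3, 24), (3, 29), (4, 18), (4, 23), (4, 24), (4, 29), (5, 18), (5, 23), (5, 24), (5, 29), (6, 18), (6, 23), (6, 24), (6, 29), (7, 18), (7, 23), (7, 24), (7, 29)]
Unfold 5 (reflect across v@16): 64 holes -> [(0, 2), (0, 7), (0, 8), (0, 13), (0, 18), (0, 23), (0, 24), (0, 29), (1, 2), (1, 7), (1, 8), (1, 13), (1, 18), (1, 23), (1, 24), (1, 29), (2, 2), (2, 7), (2, 8), (2, 13), (2, 18), (2, 23), (2, 24), (2, 29), (3, 2), (3, 7), (3, 8), (3, 13), (3, 18), (3, 23), (3, 24), (3, 29), (4, 2), (4, 7), (4, 8), (4, 13), (4, 18), (4, 23), (4, 24), (4, 29), (5, 2), (5, 7), (5, 8), (5, 13), (5, 18), (5, 23), (5, 24), (5, 29), (6, 2), (6, 7), (6, 8), (6, 13), (6, 18), (6, 23), (6, 24), (6, 29), (7, 2), (7, 7), (7, 8), (7, 13), (7, 18), (7, 23), (7, 24), (7, 29)]

Answer: 64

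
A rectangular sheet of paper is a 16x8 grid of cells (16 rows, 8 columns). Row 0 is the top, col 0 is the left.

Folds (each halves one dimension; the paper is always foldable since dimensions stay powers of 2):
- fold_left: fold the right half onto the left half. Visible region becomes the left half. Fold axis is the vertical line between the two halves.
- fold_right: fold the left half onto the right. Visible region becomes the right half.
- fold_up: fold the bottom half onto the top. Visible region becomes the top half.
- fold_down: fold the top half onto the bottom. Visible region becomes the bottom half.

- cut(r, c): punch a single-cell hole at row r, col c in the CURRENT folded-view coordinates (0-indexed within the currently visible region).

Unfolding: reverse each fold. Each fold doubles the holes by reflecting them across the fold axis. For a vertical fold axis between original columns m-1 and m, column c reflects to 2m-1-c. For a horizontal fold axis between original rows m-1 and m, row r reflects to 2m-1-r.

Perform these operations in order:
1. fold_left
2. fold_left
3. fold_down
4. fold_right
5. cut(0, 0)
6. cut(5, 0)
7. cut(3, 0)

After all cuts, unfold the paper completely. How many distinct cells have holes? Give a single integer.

Answer: 48

Derivation:
Op 1 fold_left: fold axis v@4; visible region now rows[0,16) x cols[0,4) = 16x4
Op 2 fold_left: fold axis v@2; visible region now rows[0,16) x cols[0,2) = 16x2
Op 3 fold_down: fold axis h@8; visible region now rows[8,16) x cols[0,2) = 8x2
Op 4 fold_right: fold axis v@1; visible region now rows[8,16) x cols[1,2) = 8x1
Op 5 cut(0, 0): punch at orig (8,1); cuts so far [(8, 1)]; region rows[8,16) x cols[1,2) = 8x1
Op 6 cut(5, 0): punch at orig (13,1); cuts so far [(8, 1), (13, 1)]; region rows[8,16) x cols[1,2) = 8x1
Op 7 cut(3, 0): punch at orig (11,1); cuts so far [(8, 1), (11, 1), (13, 1)]; region rows[8,16) x cols[1,2) = 8x1
Unfold 1 (reflect across v@1): 6 holes -> [(8, 0), (8, 1), (11, 0), (11, 1), (13, 0), (13, 1)]
Unfold 2 (reflect across h@8): 12 holes -> [(2, 0), (2, 1), (4, 0), (4, 1), (7, 0), (7, 1), (8, 0), (8, 1), (11, 0), (11, 1), (13, 0), (13, 1)]
Unfold 3 (reflect across v@2): 24 holes -> [(2, 0), (2, 1), (2, 2), (2, 3), (4, 0), (4, 1), (4, 2), (4, 3), (7, 0), (7, 1), (7, 2), (7, 3), (8, 0), (8, 1), (8, 2), (8, 3), (11, 0), (11, 1), (11, 2), (11, 3), (13, 0), (13, 1), (13, 2), (13, 3)]
Unfold 4 (reflect across v@4): 48 holes -> [(2, 0), (2, 1), (2, 2), (2, 3), (2, 4), (2, 5), (2, 6), (2, 7), (4, 0), (4, 1), (4, 2), (4, 3), (4, 4), (4, 5), (4, 6), (4, 7), (7, 0), (7, 1), (7, 2), (7, 3), (7, 4), (7, 5), (7, 6), (7, 7), (8, 0), (8, 1), (8, 2), (8, 3), (8, 4), (8, 5), (8, 6), (8, 7), (11, 0), (11, 1), (11, 2), (11, 3), (11, 4), (11, 5), (11, 6), (11, 7), (13, 0), (13, 1), (13, 2), (13, 3), (13, 4), (13, 5), (13, 6), (13, 7)]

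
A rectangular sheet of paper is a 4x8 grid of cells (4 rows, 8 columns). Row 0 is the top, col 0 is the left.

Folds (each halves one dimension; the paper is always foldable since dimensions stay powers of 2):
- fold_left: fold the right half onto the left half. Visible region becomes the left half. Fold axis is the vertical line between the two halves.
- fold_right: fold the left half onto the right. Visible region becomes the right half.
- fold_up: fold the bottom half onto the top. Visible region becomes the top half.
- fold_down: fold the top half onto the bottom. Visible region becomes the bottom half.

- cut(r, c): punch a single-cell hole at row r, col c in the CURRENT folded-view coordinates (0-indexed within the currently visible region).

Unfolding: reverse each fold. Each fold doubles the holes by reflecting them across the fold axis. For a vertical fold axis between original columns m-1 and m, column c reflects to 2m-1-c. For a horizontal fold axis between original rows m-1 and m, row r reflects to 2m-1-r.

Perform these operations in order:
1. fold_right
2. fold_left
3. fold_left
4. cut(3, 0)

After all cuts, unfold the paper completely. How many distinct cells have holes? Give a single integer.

Op 1 fold_right: fold axis v@4; visible region now rows[0,4) x cols[4,8) = 4x4
Op 2 fold_left: fold axis v@6; visible region now rows[0,4) x cols[4,6) = 4x2
Op 3 fold_left: fold axis v@5; visible region now rows[0,4) x cols[4,5) = 4x1
Op 4 cut(3, 0): punch at orig (3,4); cuts so far [(3, 4)]; region rows[0,4) x cols[4,5) = 4x1
Unfold 1 (reflect across v@5): 2 holes -> [(3, 4), (3, 5)]
Unfold 2 (reflect across v@6): 4 holes -> [(3, 4), (3, 5), (3, 6), (3, 7)]
Unfold 3 (reflect across v@4): 8 holes -> [(3, 0), (3, 1), (3, 2), (3, 3), (3, 4), (3, 5), (3, 6), (3, 7)]

Answer: 8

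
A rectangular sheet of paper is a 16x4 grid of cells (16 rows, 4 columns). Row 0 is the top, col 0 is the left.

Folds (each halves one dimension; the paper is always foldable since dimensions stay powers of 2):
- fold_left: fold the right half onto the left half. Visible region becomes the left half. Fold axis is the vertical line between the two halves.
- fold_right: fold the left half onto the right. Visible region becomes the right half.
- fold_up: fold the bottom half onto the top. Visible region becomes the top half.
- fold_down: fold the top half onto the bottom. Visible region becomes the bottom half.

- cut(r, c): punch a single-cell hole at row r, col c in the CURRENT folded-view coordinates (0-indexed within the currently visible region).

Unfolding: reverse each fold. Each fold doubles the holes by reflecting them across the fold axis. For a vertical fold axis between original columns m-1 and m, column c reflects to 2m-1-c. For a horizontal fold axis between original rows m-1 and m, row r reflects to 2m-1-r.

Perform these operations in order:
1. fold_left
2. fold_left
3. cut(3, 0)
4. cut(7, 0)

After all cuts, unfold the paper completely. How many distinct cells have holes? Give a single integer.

Answer: 8

Derivation:
Op 1 fold_left: fold axis v@2; visible region now rows[0,16) x cols[0,2) = 16x2
Op 2 fold_left: fold axis v@1; visible region now rows[0,16) x cols[0,1) = 16x1
Op 3 cut(3, 0): punch at orig (3,0); cuts so far [(3, 0)]; region rows[0,16) x cols[0,1) = 16x1
Op 4 cut(7, 0): punch at orig (7,0); cuts so far [(3, 0), (7, 0)]; region rows[0,16) x cols[0,1) = 16x1
Unfold 1 (reflect across v@1): 4 holes -> [(3, 0), (3, 1), (7, 0), (7, 1)]
Unfold 2 (reflect across v@2): 8 holes -> [(3, 0), (3, 1), (3, 2), (3, 3), (7, 0), (7, 1), (7, 2), (7, 3)]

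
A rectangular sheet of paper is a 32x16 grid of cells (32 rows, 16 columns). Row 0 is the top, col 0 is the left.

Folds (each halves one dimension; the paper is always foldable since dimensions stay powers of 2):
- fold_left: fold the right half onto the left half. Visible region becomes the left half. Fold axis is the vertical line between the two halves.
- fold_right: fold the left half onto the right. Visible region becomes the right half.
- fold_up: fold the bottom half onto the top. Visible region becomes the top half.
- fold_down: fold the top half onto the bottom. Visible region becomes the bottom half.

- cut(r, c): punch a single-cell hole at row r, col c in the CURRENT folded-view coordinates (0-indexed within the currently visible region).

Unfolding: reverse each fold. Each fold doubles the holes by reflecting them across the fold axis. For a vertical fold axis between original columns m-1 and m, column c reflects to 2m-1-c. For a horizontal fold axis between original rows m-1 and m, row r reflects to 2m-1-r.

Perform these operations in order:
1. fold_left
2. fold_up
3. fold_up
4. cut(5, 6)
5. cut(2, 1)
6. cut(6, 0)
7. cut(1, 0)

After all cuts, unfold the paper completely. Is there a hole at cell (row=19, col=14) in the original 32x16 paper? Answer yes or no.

Answer: no

Derivation:
Op 1 fold_left: fold axis v@8; visible region now rows[0,32) x cols[0,8) = 32x8
Op 2 fold_up: fold axis h@16; visible region now rows[0,16) x cols[0,8) = 16x8
Op 3 fold_up: fold axis h@8; visible region now rows[0,8) x cols[0,8) = 8x8
Op 4 cut(5, 6): punch at orig (5,6); cuts so far [(5, 6)]; region rows[0,8) x cols[0,8) = 8x8
Op 5 cut(2, 1): punch at orig (2,1); cuts so far [(2, 1), (5, 6)]; region rows[0,8) x cols[0,8) = 8x8
Op 6 cut(6, 0): punch at orig (6,0); cuts so far [(2, 1), (5, 6), (6, 0)]; region rows[0,8) x cols[0,8) = 8x8
Op 7 cut(1, 0): punch at orig (1,0); cuts so far [(1, 0), (2, 1), (5, 6), (6, 0)]; region rows[0,8) x cols[0,8) = 8x8
Unfold 1 (reflect across h@8): 8 holes -> [(1, 0), (2, 1), (5, 6), (6, 0), (9, 0), (10, 6), (13, 1), (14, 0)]
Unfold 2 (reflect across h@16): 16 holes -> [(1, 0), (2, 1), (5, 6), (6, 0), (9, 0), (10, 6), (13, 1), (14, 0), (17, 0), (18, 1), (21, 6), (22, 0), (25, 0), (26, 6), (29, 1), (30, 0)]
Unfold 3 (reflect across v@8): 32 holes -> [(1, 0), (1, 15), (2, 1), (2, 14), (5, 6), (5, 9), (6, 0), (6, 15), (9, 0), (9, 15), (10, 6), (10, 9), (13, 1), (13, 14), (14, 0), (14, 15), (17, 0), (17, 15), (18, 1), (18, 14), (21, 6), (21, 9), (22, 0), (22, 15), (25, 0), (25, 15), (26, 6), (26, 9), (29, 1), (29, 14), (30, 0), (30, 15)]
Holes: [(1, 0), (1, 15), (2, 1), (2, 14), (5, 6), (5, 9), (6, 0), (6, 15), (9, 0), (9, 15), (10, 6), (10, 9), (13, 1), (13, 14), (14, 0), (14, 15), (17, 0), (17, 15), (18, 1), (18, 14), (21, 6), (21, 9), (22, 0), (22, 15), (25, 0), (25, 15), (26, 6), (26, 9), (29, 1), (29, 14), (30, 0), (30, 15)]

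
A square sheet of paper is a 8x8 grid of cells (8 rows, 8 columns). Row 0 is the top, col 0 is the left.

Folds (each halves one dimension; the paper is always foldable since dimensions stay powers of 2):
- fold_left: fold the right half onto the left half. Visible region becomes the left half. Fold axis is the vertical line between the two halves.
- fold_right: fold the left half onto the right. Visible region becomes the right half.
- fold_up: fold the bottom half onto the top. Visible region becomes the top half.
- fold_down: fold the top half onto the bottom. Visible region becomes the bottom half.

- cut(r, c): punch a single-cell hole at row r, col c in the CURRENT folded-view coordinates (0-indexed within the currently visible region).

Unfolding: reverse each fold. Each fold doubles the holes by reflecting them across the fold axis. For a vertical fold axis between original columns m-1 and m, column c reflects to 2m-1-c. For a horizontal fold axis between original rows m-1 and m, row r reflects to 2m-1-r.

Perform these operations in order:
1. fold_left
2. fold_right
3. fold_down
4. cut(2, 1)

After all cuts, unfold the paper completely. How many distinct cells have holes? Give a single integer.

Answer: 8

Derivation:
Op 1 fold_left: fold axis v@4; visible region now rows[0,8) x cols[0,4) = 8x4
Op 2 fold_right: fold axis v@2; visible region now rows[0,8) x cols[2,4) = 8x2
Op 3 fold_down: fold axis h@4; visible region now rows[4,8) x cols[2,4) = 4x2
Op 4 cut(2, 1): punch at orig (6,3); cuts so far [(6, 3)]; region rows[4,8) x cols[2,4) = 4x2
Unfold 1 (reflect across h@4): 2 holes -> [(1, 3), (6, 3)]
Unfold 2 (reflect across v@2): 4 holes -> [(1, 0), (1, 3), (6, 0), (6, 3)]
Unfold 3 (reflect across v@4): 8 holes -> [(1, 0), (1, 3), (1, 4), (1, 7), (6, 0), (6, 3), (6, 4), (6, 7)]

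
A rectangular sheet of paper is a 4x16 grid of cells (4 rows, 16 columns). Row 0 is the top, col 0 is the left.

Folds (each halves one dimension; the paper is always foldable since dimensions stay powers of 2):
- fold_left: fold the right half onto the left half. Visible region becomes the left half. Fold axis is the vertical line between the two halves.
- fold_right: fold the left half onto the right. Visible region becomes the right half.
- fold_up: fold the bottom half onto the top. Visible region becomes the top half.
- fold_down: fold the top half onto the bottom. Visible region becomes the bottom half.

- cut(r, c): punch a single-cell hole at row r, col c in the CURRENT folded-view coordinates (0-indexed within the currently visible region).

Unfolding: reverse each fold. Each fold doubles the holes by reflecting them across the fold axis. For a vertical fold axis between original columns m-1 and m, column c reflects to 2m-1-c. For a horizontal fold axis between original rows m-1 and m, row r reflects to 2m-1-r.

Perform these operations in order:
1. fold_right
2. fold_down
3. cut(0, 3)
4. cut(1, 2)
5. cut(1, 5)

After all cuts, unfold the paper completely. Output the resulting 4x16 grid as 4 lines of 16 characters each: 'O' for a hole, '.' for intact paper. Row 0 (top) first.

Answer: ..O..O....O..O..
....O......O....
....O......O....
..O..O....O..O..

Derivation:
Op 1 fold_right: fold axis v@8; visible region now rows[0,4) x cols[8,16) = 4x8
Op 2 fold_down: fold axis h@2; visible region now rows[2,4) x cols[8,16) = 2x8
Op 3 cut(0, 3): punch at orig (2,11); cuts so far [(2, 11)]; region rows[2,4) x cols[8,16) = 2x8
Op 4 cut(1, 2): punch at orig (3,10); cuts so far [(2, 11), (3, 10)]; region rows[2,4) x cols[8,16) = 2x8
Op 5 cut(1, 5): punch at orig (3,13); cuts so far [(2, 11), (3, 10), (3, 13)]; region rows[2,4) x cols[8,16) = 2x8
Unfold 1 (reflect across h@2): 6 holes -> [(0, 10), (0, 13), (1, 11), (2, 11), (3, 10), (3, 13)]
Unfold 2 (reflect across v@8): 12 holes -> [(0, 2), (0, 5), (0, 10), (0, 13), (1, 4), (1, 11), (2, 4), (2, 11), (3, 2), (3, 5), (3, 10), (3, 13)]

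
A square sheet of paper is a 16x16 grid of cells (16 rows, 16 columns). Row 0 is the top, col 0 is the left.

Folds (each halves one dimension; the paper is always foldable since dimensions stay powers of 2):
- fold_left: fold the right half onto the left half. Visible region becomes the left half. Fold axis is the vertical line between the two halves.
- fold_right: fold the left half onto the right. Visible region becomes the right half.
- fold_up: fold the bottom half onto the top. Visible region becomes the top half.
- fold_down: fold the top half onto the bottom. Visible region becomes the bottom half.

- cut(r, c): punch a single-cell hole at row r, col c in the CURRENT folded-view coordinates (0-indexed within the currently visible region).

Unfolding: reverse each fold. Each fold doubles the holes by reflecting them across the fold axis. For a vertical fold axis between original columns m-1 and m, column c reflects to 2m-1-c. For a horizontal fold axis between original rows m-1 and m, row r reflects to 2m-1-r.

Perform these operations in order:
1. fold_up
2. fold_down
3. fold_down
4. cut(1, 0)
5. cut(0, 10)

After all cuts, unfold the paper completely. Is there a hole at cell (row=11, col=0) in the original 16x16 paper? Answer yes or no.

Op 1 fold_up: fold axis h@8; visible region now rows[0,8) x cols[0,16) = 8x16
Op 2 fold_down: fold axis h@4; visible region now rows[4,8) x cols[0,16) = 4x16
Op 3 fold_down: fold axis h@6; visible region now rows[6,8) x cols[0,16) = 2x16
Op 4 cut(1, 0): punch at orig (7,0); cuts so far [(7, 0)]; region rows[6,8) x cols[0,16) = 2x16
Op 5 cut(0, 10): punch at orig (6,10); cuts so far [(6, 10), (7, 0)]; region rows[6,8) x cols[0,16) = 2x16
Unfold 1 (reflect across h@6): 4 holes -> [(4, 0), (5, 10), (6, 10), (7, 0)]
Unfold 2 (reflect across h@4): 8 holes -> [(0, 0), (1, 10), (2, 10), (3, 0), (4, 0), (5, 10), (6, 10), (7, 0)]
Unfold 3 (reflect across h@8): 16 holes -> [(0, 0), (1, 10), (2, 10), (3, 0), (4, 0), (5, 10), (6, 10), (7, 0), (8, 0), (9, 10), (10, 10), (11, 0), (12, 0), (13, 10), (14, 10), (15, 0)]
Holes: [(0, 0), (1, 10), (2, 10), (3, 0), (4, 0), (5, 10), (6, 10), (7, 0), (8, 0), (9, 10), (10, 10), (11, 0), (12, 0), (13, 10), (14, 10), (15, 0)]

Answer: yes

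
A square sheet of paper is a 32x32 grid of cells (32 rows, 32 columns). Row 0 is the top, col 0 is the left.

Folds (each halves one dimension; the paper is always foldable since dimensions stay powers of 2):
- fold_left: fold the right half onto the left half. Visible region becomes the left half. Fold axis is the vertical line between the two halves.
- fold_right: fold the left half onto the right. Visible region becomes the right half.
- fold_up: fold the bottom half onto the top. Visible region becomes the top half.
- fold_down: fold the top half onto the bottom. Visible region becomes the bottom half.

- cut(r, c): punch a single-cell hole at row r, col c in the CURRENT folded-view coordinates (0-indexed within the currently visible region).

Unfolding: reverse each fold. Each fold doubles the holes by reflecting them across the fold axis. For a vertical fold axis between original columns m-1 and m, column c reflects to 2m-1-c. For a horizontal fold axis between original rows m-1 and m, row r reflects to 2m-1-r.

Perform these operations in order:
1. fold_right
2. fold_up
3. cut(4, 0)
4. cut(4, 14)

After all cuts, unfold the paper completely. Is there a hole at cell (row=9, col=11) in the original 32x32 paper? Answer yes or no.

Answer: no

Derivation:
Op 1 fold_right: fold axis v@16; visible region now rows[0,32) x cols[16,32) = 32x16
Op 2 fold_up: fold axis h@16; visible region now rows[0,16) x cols[16,32) = 16x16
Op 3 cut(4, 0): punch at orig (4,16); cuts so far [(4, 16)]; region rows[0,16) x cols[16,32) = 16x16
Op 4 cut(4, 14): punch at orig (4,30); cuts so far [(4, 16), (4, 30)]; region rows[0,16) x cols[16,32) = 16x16
Unfold 1 (reflect across h@16): 4 holes -> [(4, 16), (4, 30), (27, 16), (27, 30)]
Unfold 2 (reflect across v@16): 8 holes -> [(4, 1), (4, 15), (4, 16), (4, 30), (27, 1), (27, 15), (27, 16), (27, 30)]
Holes: [(4, 1), (4, 15), (4, 16), (4, 30), (27, 1), (27, 15), (27, 16), (27, 30)]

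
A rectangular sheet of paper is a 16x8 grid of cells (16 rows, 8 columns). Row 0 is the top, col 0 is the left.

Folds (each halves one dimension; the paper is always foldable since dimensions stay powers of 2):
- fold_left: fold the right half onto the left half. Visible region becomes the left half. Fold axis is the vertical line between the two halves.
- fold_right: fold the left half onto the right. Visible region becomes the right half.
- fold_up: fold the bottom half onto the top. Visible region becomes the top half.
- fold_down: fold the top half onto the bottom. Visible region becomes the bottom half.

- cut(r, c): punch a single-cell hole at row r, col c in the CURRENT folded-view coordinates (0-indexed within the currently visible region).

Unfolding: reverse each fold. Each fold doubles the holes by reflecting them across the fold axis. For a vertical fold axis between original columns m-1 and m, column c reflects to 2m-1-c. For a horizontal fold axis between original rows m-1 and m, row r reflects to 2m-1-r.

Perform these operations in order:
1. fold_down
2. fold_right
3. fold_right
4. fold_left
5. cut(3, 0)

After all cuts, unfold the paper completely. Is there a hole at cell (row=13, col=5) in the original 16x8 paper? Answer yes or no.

Answer: no

Derivation:
Op 1 fold_down: fold axis h@8; visible region now rows[8,16) x cols[0,8) = 8x8
Op 2 fold_right: fold axis v@4; visible region now rows[8,16) x cols[4,8) = 8x4
Op 3 fold_right: fold axis v@6; visible region now rows[8,16) x cols[6,8) = 8x2
Op 4 fold_left: fold axis v@7; visible region now rows[8,16) x cols[6,7) = 8x1
Op 5 cut(3, 0): punch at orig (11,6); cuts so far [(11, 6)]; region rows[8,16) x cols[6,7) = 8x1
Unfold 1 (reflect across v@7): 2 holes -> [(11, 6), (11, 7)]
Unfold 2 (reflect across v@6): 4 holes -> [(11, 4), (11, 5), (11, 6), (11, 7)]
Unfold 3 (reflect across v@4): 8 holes -> [(11, 0), (11, 1), (11, 2), (11, 3), (11, 4), (11, 5), (11, 6), (11, 7)]
Unfold 4 (reflect across h@8): 16 holes -> [(4, 0), (4, 1), (4, 2), (4, 3), (4, 4), (4, 5), (4, 6), (4, 7), (11, 0), (11, 1), (11, 2), (11, 3), (11, 4), (11, 5), (11, 6), (11, 7)]
Holes: [(4, 0), (4, 1), (4, 2), (4, 3), (4, 4), (4, 5), (4, 6), (4, 7), (11, 0), (11, 1), (11, 2), (11, 3), (11, 4), (11, 5), (11, 6), (11, 7)]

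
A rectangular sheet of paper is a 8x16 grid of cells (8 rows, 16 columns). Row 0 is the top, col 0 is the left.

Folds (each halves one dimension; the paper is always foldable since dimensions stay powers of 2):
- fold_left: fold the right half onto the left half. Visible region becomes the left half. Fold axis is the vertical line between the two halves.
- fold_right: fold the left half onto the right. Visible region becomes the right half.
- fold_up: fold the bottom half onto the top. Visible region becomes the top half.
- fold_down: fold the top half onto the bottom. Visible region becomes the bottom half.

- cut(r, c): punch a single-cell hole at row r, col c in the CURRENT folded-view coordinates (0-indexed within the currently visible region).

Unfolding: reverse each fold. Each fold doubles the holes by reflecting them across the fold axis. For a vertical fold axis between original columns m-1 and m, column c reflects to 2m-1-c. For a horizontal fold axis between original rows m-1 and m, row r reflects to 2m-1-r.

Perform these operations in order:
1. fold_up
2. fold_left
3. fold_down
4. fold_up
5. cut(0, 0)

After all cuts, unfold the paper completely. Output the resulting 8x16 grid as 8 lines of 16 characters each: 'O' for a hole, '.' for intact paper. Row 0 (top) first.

Answer: O..............O
O..............O
O..............O
O..............O
O..............O
O..............O
O..............O
O..............O

Derivation:
Op 1 fold_up: fold axis h@4; visible region now rows[0,4) x cols[0,16) = 4x16
Op 2 fold_left: fold axis v@8; visible region now rows[0,4) x cols[0,8) = 4x8
Op 3 fold_down: fold axis h@2; visible region now rows[2,4) x cols[0,8) = 2x8
Op 4 fold_up: fold axis h@3; visible region now rows[2,3) x cols[0,8) = 1x8
Op 5 cut(0, 0): punch at orig (2,0); cuts so far [(2, 0)]; region rows[2,3) x cols[0,8) = 1x8
Unfold 1 (reflect across h@3): 2 holes -> [(2, 0), (3, 0)]
Unfold 2 (reflect across h@2): 4 holes -> [(0, 0), (1, 0), (2, 0), (3, 0)]
Unfold 3 (reflect across v@8): 8 holes -> [(0, 0), (0, 15), (1, 0), (1, 15), (2, 0), (2, 15), (3, 0), (3, 15)]
Unfold 4 (reflect across h@4): 16 holes -> [(0, 0), (0, 15), (1, 0), (1, 15), (2, 0), (2, 15), (3, 0), (3, 15), (4, 0), (4, 15), (5, 0), (5, 15), (6, 0), (6, 15), (7, 0), (7, 15)]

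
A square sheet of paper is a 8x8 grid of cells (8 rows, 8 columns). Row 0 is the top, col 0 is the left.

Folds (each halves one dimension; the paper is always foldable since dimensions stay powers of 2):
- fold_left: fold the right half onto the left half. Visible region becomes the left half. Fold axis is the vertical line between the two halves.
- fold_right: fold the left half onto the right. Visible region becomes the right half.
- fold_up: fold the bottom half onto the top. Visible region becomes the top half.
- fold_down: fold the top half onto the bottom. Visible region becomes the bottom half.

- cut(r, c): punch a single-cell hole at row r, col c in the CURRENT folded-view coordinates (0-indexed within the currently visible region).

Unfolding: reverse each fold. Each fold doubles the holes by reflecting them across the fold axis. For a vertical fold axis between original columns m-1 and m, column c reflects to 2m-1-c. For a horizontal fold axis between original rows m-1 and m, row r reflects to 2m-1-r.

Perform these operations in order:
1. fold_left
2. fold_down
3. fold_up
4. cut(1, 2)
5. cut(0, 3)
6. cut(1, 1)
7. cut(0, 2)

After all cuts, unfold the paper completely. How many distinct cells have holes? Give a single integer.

Op 1 fold_left: fold axis v@4; visible region now rows[0,8) x cols[0,4) = 8x4
Op 2 fold_down: fold axis h@4; visible region now rows[4,8) x cols[0,4) = 4x4
Op 3 fold_up: fold axis h@6; visible region now rows[4,6) x cols[0,4) = 2x4
Op 4 cut(1, 2): punch at orig (5,2); cuts so far [(5, 2)]; region rows[4,6) x cols[0,4) = 2x4
Op 5 cut(0, 3): punch at orig (4,3); cuts so far [(4, 3), (5, 2)]; region rows[4,6) x cols[0,4) = 2x4
Op 6 cut(1, 1): punch at orig (5,1); cuts so far [(4, 3), (5, 1), (5, 2)]; region rows[4,6) x cols[0,4) = 2x4
Op 7 cut(0, 2): punch at orig (4,2); cuts so far [(4, 2), (4, 3), (5, 1), (5, 2)]; region rows[4,6) x cols[0,4) = 2x4
Unfold 1 (reflect across h@6): 8 holes -> [(4, 2), (4, 3), (5, 1), (5, 2), (6, 1), (6, 2), (7, 2), (7, 3)]
Unfold 2 (reflect across h@4): 16 holes -> [(0, 2), (0, 3), (1, 1), (1, 2), (2, 1), (2, 2), (3, 2), (3, 3), (4, 2), (4, 3), (5, 1), (5, 2), (6, 1), (6, 2), (7, 2), (7, 3)]
Unfold 3 (reflect across v@4): 32 holes -> [(0, 2), (0, 3), (0, 4), (0, 5), (1, 1), (1, 2), (1, 5), (1, 6), (2, 1), (2, 2), (2, 5), (2, 6), (3, 2), (3, 3), (3, 4), (3, 5), (4, 2), (4, 3), (4, 4), (4, 5), (5, 1), (5, 2), (5, 5), (5, 6), (6, 1), (6, 2), (6, 5), (6, 6), (7, 2), (7, 3), (7, 4), (7, 5)]

Answer: 32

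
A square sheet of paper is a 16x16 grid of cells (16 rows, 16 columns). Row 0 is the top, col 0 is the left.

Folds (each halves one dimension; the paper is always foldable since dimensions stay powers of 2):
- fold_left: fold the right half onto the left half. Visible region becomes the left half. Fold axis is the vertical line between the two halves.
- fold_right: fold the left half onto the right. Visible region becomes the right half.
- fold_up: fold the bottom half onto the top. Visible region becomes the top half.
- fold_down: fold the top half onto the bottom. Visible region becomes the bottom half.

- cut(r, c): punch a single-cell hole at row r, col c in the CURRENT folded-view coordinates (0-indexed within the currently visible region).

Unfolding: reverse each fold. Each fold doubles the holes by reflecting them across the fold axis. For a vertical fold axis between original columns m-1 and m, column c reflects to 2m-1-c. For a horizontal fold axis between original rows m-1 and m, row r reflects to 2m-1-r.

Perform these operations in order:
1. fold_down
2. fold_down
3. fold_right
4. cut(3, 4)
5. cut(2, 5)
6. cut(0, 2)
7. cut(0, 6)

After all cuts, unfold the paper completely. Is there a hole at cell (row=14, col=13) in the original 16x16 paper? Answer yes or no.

Op 1 fold_down: fold axis h@8; visible region now rows[8,16) x cols[0,16) = 8x16
Op 2 fold_down: fold axis h@12; visible region now rows[12,16) x cols[0,16) = 4x16
Op 3 fold_right: fold axis v@8; visible region now rows[12,16) x cols[8,16) = 4x8
Op 4 cut(3, 4): punch at orig (15,12); cuts so far [(15, 12)]; region rows[12,16) x cols[8,16) = 4x8
Op 5 cut(2, 5): punch at orig (14,13); cuts so far [(14, 13), (15, 12)]; region rows[12,16) x cols[8,16) = 4x8
Op 6 cut(0, 2): punch at orig (12,10); cuts so far [(12, 10), (14, 13), (15, 12)]; region rows[12,16) x cols[8,16) = 4x8
Op 7 cut(0, 6): punch at orig (12,14); cuts so far [(12, 10), (12, 14), (14, 13), (15, 12)]; region rows[12,16) x cols[8,16) = 4x8
Unfold 1 (reflect across v@8): 8 holes -> [(12, 1), (12, 5), (12, 10), (12, 14), (14, 2), (14, 13), (15, 3), (15, 12)]
Unfold 2 (reflect across h@12): 16 holes -> [(8, 3), (8, 12), (9, 2), (9, 13), (11, 1), (11, 5), (11, 10), (11, 14), (12, 1), (12, 5), (12, 10), (12, 14), (14, 2), (14, 13), (15, 3), (15, 12)]
Unfold 3 (reflect across h@8): 32 holes -> [(0, 3), (0, 12), (1, 2), (1, 13), (3, 1), (3, 5), (3, 10), (3, 14), (4, 1), (4, 5), (4, 10), (4, 14), (6, 2), (6, 13), (7, 3), (7, 12), (8, 3), (8, 12), (9, 2), (9, 13), (11, 1), (11, 5), (11, 10), (11, 14), (12, 1), (12, 5), (12, 10), (12, 14), (14, 2), (14, 13), (15, 3), (15, 12)]
Holes: [(0, 3), (0, 12), (1, 2), (1, 13), (3, 1), (3, 5), (3, 10), (3, 14), (4, 1), (4, 5), (4, 10), (4, 14), (6, 2), (6, 13), (7, 3), (7, 12), (8, 3), (8, 12), (9, 2), (9, 13), (11, 1), (11, 5), (11, 10), (11, 14), (12, 1), (12, 5), (12, 10), (12, 14), (14, 2), (14, 13), (15, 3), (15, 12)]

Answer: yes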